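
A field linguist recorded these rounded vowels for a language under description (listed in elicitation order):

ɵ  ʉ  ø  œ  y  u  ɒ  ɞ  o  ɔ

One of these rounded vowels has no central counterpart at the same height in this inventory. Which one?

High: /y/ ~ /ʉ/ ~ /u/
High-mid: /ø/ ~ /ɵ/ ~ /o/
Low-mid: /œ/ ~ /ɞ/ ~ /ɔ/
Low: only /ɒ/ (back); no central partner.
So /ɒ/ is the unpaired segment.

/ɒ/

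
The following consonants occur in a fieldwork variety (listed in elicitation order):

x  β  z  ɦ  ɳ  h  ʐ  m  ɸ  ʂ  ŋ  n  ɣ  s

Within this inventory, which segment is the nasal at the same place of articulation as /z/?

/z/ is a voiced alveolar fricative.
The nasal at the same place is an alveolar nasal — in this inventory, /n/.

/n/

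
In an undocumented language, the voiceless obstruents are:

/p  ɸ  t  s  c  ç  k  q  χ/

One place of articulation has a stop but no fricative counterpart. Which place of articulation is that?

velar

bilabial: stop /p/, fricative /ɸ/.
alveolar: stop /t/, fricative /s/.
palatal: stop /c/, fricative /ç/.
velar: stop /k/, fricative —.
uvular: stop /q/, fricative /χ/.
Every place of articulation has a fricative member except velar, where /x/ would be expected.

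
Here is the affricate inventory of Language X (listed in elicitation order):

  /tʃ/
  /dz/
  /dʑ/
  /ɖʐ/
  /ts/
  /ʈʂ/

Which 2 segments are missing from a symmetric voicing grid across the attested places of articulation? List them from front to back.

alveolar: voiceless /ts/, voiced /dz/.
postalveolar: voiceless /tʃ/, voiced —.
retroflex: voiceless /ʈʂ/, voiced /ɖʐ/.
alveolo-palatal: voiceless —, voiced /dʑ/.
Gaps, from front to back: postalveolar lacks voiced (/dʒ/); alveolo-palatal lacks voiceless (/tɕ/).

/dʒ/, /tɕ/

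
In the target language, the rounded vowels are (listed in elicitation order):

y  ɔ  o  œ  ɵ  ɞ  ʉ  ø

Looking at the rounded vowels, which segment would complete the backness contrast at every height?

/u/

Front: /y/ (high), /ø/ (high-mid), /œ/ (low-mid).
Central: /ʉ/ (high), /ɵ/ (high-mid), /ɞ/ (low-mid).
Back: /o/ (high-mid), /ɔ/ (low-mid).
The high row has no back member, so the gap is the high back rounded vowel /u/.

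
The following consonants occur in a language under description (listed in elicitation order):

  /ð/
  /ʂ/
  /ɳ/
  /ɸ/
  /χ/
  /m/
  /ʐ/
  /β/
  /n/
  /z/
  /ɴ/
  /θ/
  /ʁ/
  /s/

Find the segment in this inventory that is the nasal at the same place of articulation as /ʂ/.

/ɳ/

/ʂ/ is a voiceless retroflex fricative.
The nasal at the same place is a retroflex nasal — in this inventory, /ɳ/.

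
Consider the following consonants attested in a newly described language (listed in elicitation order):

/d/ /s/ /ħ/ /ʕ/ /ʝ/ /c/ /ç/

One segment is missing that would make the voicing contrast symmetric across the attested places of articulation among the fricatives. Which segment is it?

/z/

alveolar: voiceless /s/, voiced —.
palatal: voiceless /ç/, voiced /ʝ/.
pharyngeal: voiceless /ħ/, voiced /ʕ/.
The alveolar row has no voiced member, so the gap is the voiced alveolar fricative /z/.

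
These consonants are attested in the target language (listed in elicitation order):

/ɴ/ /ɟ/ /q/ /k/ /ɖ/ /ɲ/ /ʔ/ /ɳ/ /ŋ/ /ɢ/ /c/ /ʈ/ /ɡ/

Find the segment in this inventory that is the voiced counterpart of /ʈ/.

/ɖ/

/ʈ/ is a voiceless retroflex stop.
The voiced counterpart is a voiced retroflex stop — in this inventory, /ɖ/.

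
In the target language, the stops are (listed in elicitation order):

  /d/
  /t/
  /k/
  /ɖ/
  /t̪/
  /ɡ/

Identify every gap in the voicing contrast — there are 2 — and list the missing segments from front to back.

Voiceless: /t̪/ (dental), /t/ (alveolar), /k/ (velar).
Voiced: /d/ (alveolar), /ɖ/ (retroflex), /ɡ/ (velar).
Gaps, from front to back: dental lacks voiced (/d̪/); retroflex lacks voiceless (/ʈ/).

/d̪/, /ʈ/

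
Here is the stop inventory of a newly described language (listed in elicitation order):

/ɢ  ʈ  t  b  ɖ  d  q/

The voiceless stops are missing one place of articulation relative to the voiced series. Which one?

Voiceless: /t/ (alveolar), /ʈ/ (retroflex), /q/ (uvular).
Voiced: /b/ (bilabial), /d/ (alveolar), /ɖ/ (retroflex), /ɢ/ (uvular).
Every place of articulation has a voiceless member except bilabial, where /p/ would be expected.

bilabial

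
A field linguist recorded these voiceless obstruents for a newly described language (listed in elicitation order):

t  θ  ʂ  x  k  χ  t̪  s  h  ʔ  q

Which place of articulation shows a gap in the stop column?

dental: stop /t̪/, fricative /θ/.
alveolar: stop /t/, fricative /s/.
retroflex: stop —, fricative /ʂ/.
velar: stop /k/, fricative /x/.
uvular: stop /q/, fricative /χ/.
glottal: stop /ʔ/, fricative /h/.
Every place of articulation has a stop member except retroflex, where /ʈ/ would be expected.

retroflex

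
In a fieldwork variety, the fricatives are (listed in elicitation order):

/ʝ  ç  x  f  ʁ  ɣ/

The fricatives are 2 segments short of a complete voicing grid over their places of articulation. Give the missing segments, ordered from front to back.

/v/, /χ/

Voiceless: /f/ (labiodental), /ç/ (palatal), /x/ (velar).
Voiced: /ʝ/ (palatal), /ɣ/ (velar), /ʁ/ (uvular).
Gaps, from front to back: labiodental lacks voiced (/v/); uvular lacks voiceless (/χ/).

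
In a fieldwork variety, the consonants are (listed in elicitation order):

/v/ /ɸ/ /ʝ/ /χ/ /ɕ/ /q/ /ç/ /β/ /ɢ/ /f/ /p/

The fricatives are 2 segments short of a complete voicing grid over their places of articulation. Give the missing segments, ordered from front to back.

Voiceless: /ɸ/ (bilabial), /f/ (labiodental), /ɕ/ (alveolo-palatal), /ç/ (palatal), /χ/ (uvular).
Voiced: /β/ (bilabial), /v/ (labiodental), /ʝ/ (palatal).
Gaps, from front to back: alveolo-palatal lacks voiced (/ʑ/); uvular lacks voiced (/ʁ/).

/ʑ/, /ʁ/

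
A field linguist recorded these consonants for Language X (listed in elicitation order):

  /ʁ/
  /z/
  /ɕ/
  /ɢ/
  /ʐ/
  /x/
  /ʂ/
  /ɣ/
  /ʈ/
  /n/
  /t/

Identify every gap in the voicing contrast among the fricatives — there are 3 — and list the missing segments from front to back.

/s/, /ʑ/, /χ/

alveolar: voiceless —, voiced /z/.
retroflex: voiceless /ʂ/, voiced /ʐ/.
alveolo-palatal: voiceless /ɕ/, voiced —.
velar: voiceless /x/, voiced /ɣ/.
uvular: voiceless —, voiced /ʁ/.
Gaps, from front to back: alveolar lacks voiceless (/s/); alveolo-palatal lacks voiced (/ʑ/); uvular lacks voiceless (/χ/).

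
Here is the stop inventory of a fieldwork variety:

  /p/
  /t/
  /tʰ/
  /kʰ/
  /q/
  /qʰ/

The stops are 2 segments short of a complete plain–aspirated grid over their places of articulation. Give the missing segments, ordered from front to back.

place of articulation  plain     aspirated
bilabial          p         —       
alveolar          t         tʰ      
velar             —         kʰ      
uvular            q         qʰ      
Gaps, from front to back: bilabial lacks aspirated (/pʰ/); velar lacks plain (/k/).

/pʰ/, /k/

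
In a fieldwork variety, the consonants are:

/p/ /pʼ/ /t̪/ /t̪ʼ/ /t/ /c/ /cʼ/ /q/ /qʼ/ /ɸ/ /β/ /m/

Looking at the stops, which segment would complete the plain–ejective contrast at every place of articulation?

place of articulation  plain     ejective
bilabial          p         pʼ      
dental            t̪        t̪ʼ     
alveolar          t         —       
palatal           c         cʼ      
uvular            q         qʼ      
The alveolar row has no ejective member, so the gap is the ejective alveolar stop /tʼ/.

/tʼ/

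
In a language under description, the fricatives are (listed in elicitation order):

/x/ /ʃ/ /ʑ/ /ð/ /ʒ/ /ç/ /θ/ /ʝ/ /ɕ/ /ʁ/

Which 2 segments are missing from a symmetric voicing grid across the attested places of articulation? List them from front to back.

place of articulation  voiceless  voiced  
dental            θ         ð       
postalveolar      ʃ         ʒ       
alveolo-palatal   ɕ         ʑ       
palatal           ç         ʝ       
velar             x         —       
uvular            —         ʁ       
Gaps, from front to back: velar lacks voiced (/ɣ/); uvular lacks voiceless (/χ/).

/ɣ/, /χ/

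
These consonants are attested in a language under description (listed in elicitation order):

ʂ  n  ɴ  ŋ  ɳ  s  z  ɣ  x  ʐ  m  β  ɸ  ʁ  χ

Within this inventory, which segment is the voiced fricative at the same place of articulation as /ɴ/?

/ɴ/ is an uvular nasal.
The voiced fricative at the same place is a voiced uvular fricative — in this inventory, /ʁ/.

/ʁ/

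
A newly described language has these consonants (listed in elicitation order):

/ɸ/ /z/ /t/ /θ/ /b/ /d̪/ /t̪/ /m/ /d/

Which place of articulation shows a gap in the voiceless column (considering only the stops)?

bilabial

bilabial: voiceless —, voiced /b/.
dental: voiceless /t̪/, voiced /d̪/.
alveolar: voiceless /t/, voiced /d/.
Every place of articulation has a voiceless member except bilabial, where /p/ would be expected.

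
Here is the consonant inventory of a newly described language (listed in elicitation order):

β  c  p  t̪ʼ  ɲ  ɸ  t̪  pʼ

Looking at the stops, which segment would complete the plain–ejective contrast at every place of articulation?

/cʼ/

bilabial: plain /p/, ejective /pʼ/.
dental: plain /t̪/, ejective /t̪ʼ/.
palatal: plain /c/, ejective —.
The palatal row has no ejective member, so the gap is the ejective palatal stop /cʼ/.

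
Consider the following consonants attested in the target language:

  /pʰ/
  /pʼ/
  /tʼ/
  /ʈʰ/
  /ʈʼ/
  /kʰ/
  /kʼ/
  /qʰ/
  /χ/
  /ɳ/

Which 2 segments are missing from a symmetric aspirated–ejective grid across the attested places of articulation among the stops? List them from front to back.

/tʰ/, /qʼ/

place of articulation  aspirated  ejective
bilabial          pʰ        pʼ      
alveolar          —         tʼ      
retroflex         ʈʰ        ʈʼ      
velar             kʰ        kʼ      
uvular            qʰ        —       
Gaps, from front to back: alveolar lacks aspirated (/tʰ/); uvular lacks ejective (/qʼ/).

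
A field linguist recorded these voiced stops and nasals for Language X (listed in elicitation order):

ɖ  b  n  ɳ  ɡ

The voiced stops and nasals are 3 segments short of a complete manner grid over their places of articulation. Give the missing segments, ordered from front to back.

/m/, /d/, /ŋ/

Oral stop: /b/ (bilabial), /ɖ/ (retroflex), /ɡ/ (velar).
Nasal: /n/ (alveolar), /ɳ/ (retroflex).
Gaps, from front to back: bilabial lacks nasal (/m/); alveolar lacks oral stop (/d/); velar lacks nasal (/ŋ/).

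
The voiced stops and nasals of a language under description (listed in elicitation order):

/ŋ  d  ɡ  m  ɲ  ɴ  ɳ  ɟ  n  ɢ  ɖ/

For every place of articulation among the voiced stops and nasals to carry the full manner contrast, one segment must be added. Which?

bilabial: oral stop —, nasal /m/.
alveolar: oral stop /d/, nasal /n/.
retroflex: oral stop /ɖ/, nasal /ɳ/.
palatal: oral stop /ɟ/, nasal /ɲ/.
velar: oral stop /ɡ/, nasal /ŋ/.
uvular: oral stop /ɢ/, nasal /ɴ/.
The bilabial row has no oral stop member, so the gap is the bilabial oral stop /b/.

/b/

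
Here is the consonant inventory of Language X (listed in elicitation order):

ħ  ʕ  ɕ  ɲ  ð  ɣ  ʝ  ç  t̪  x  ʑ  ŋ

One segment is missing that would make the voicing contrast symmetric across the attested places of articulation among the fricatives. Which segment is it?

place of articulation  voiceless  voiced  
dental            —         ð       
alveolo-palatal   ɕ         ʑ       
palatal           ç         ʝ       
velar             x         ɣ       
pharyngeal        ħ         ʕ       
The dental row has no voiceless member, so the gap is the voiceless dental fricative /θ/.

/θ/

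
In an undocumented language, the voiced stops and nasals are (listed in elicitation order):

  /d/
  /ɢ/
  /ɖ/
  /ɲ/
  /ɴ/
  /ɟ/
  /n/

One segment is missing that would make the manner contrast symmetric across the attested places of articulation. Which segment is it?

place of articulation  oral stop  nasal   
alveolar          d         n       
retroflex         ɖ         —       
palatal           ɟ         ɲ       
uvular            ɢ         ɴ       
The retroflex row has no nasal member, so the gap is the retroflex nasal /ɳ/.

/ɳ/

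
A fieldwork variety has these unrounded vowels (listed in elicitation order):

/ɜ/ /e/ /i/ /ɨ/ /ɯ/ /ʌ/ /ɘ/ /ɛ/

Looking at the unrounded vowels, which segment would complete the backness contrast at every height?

Front: /i/ (high), /e/ (high-mid), /ɛ/ (low-mid).
Central: /ɨ/ (high), /ɘ/ (high-mid), /ɜ/ (low-mid).
Back: /ɯ/ (high), /ʌ/ (low-mid).
The high-mid row has no back member, so the gap is the high-mid back unrounded vowel /ɤ/.

/ɤ/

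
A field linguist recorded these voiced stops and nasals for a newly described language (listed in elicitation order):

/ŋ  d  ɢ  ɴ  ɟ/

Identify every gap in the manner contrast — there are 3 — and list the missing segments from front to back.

Oral stop: /d/ (alveolar), /ɟ/ (palatal), /ɢ/ (uvular).
Nasal: /ŋ/ (velar), /ɴ/ (uvular).
Gaps, from front to back: alveolar lacks nasal (/n/); palatal lacks nasal (/ɲ/); velar lacks oral stop (/ɡ/).

/n/, /ɲ/, /ɡ/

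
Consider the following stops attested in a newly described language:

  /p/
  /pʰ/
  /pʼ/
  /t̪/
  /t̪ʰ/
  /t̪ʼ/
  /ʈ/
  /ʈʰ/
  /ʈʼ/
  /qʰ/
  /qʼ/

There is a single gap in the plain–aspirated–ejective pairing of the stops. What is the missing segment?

Plain: /p/ (bilabial), /t̪/ (dental), /ʈ/ (retroflex).
Aspirated: /pʰ/ (bilabial), /t̪ʰ/ (dental), /ʈʰ/ (retroflex), /qʰ/ (uvular).
Ejective: /pʼ/ (bilabial), /t̪ʼ/ (dental), /ʈʼ/ (retroflex), /qʼ/ (uvular).
The uvular row has no plain member, so the gap is the plain uvular stop /q/.

/q/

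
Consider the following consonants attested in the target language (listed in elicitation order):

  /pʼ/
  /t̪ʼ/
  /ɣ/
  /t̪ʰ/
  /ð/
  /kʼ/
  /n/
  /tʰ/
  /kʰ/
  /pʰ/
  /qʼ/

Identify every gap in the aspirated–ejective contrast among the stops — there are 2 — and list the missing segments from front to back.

Aspirated: /pʰ/ (bilabial), /t̪ʰ/ (dental), /tʰ/ (alveolar), /kʰ/ (velar).
Ejective: /pʼ/ (bilabial), /t̪ʼ/ (dental), /kʼ/ (velar), /qʼ/ (uvular).
Gaps, from front to back: alveolar lacks ejective (/tʼ/); uvular lacks aspirated (/qʰ/).

/tʼ/, /qʰ/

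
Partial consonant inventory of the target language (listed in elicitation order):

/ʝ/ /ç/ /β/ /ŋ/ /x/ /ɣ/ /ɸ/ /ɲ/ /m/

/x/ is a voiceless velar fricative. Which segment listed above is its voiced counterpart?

/ɣ/

The voiced counterpart is a voiced velar fricative — in this inventory, /ɣ/.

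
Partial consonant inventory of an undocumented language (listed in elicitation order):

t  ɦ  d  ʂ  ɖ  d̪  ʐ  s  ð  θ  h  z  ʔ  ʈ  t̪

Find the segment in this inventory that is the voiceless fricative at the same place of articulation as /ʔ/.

/ʔ/ is a voiceless glottal stop.
The voiceless fricative at the same place is a voiceless glottal fricative — in this inventory, /h/.

/h/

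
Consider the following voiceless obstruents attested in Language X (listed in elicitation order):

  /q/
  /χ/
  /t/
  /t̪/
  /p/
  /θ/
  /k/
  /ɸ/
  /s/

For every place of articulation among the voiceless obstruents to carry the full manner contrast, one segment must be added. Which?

/x/

place of articulation  stop      fricative
bilabial          p         ɸ       
dental            t̪        θ       
alveolar          t         s       
velar             k         —       
uvular            q         χ       
The velar row has no fricative member, so the gap is the velar fricative /x/.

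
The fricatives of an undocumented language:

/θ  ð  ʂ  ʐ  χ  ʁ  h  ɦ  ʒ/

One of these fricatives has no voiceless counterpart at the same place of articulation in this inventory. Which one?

/ʒ/

Dental: /θ/ ~ /ð/
Retroflex: /ʂ/ ~ /ʐ/
Uvular: /χ/ ~ /ʁ/
Glottal: /h/ ~ /ɦ/
Postalveolar: only /ʒ/ (voiced); no voiceless partner.
So /ʒ/ is the unpaired segment.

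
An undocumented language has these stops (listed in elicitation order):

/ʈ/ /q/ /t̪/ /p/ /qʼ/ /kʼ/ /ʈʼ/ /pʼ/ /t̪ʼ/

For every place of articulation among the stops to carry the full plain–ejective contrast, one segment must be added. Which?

/k/

bilabial: plain /p/, ejective /pʼ/.
dental: plain /t̪/, ejective /t̪ʼ/.
retroflex: plain /ʈ/, ejective /ʈʼ/.
velar: plain —, ejective /kʼ/.
uvular: plain /q/, ejective /qʼ/.
The velar row has no plain member, so the gap is the plain velar stop /k/.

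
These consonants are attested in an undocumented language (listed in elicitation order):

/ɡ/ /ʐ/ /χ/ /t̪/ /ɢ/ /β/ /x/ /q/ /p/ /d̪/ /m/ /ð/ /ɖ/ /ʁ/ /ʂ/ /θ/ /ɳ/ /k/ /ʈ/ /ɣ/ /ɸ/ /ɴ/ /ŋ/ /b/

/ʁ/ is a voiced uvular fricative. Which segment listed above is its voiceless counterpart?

/χ/

The voiceless counterpart is a voiceless uvular fricative — in this inventory, /χ/.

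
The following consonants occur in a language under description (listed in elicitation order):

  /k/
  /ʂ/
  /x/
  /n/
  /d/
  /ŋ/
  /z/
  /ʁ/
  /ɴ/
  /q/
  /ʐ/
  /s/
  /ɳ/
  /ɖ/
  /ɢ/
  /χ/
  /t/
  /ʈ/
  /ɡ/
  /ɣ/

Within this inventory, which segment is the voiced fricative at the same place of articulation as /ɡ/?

/ɡ/ is a voiced velar stop.
The voiced fricative at the same place is a voiced velar fricative — in this inventory, /ɣ/.

/ɣ/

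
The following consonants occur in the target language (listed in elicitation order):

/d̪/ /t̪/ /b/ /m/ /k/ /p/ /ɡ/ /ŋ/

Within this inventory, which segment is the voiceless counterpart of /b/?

/b/ is a voiced bilabial stop.
The voiceless counterpart is a voiceless bilabial stop — in this inventory, /p/.

/p/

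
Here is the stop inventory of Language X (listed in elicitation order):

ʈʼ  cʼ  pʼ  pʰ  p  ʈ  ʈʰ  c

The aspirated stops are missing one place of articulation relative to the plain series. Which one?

palatal

Plain: /p/ (bilabial), /ʈ/ (retroflex), /c/ (palatal).
Aspirated: /pʰ/ (bilabial), /ʈʰ/ (retroflex).
Ejective: /pʼ/ (bilabial), /ʈʼ/ (retroflex), /cʼ/ (palatal).
Every place of articulation has an aspirated member except palatal, where /cʰ/ would be expected.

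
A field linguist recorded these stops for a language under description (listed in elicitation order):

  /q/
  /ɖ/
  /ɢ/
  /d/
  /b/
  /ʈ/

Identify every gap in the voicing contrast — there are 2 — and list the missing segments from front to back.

/p/, /t/

Voiceless: /ʈ/ (retroflex), /q/ (uvular).
Voiced: /b/ (bilabial), /d/ (alveolar), /ɖ/ (retroflex), /ɢ/ (uvular).
Gaps, from front to back: bilabial lacks voiceless (/p/); alveolar lacks voiceless (/t/).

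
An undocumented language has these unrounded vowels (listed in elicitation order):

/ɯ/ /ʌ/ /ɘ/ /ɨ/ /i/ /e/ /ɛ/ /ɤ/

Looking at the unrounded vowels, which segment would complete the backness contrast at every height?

/ɜ/

Front: /i/ (high), /e/ (high-mid), /ɛ/ (low-mid).
Central: /ɨ/ (high), /ɘ/ (high-mid).
Back: /ɯ/ (high), /ɤ/ (high-mid), /ʌ/ (low-mid).
The low-mid row has no central member, so the gap is the low-mid central unrounded vowel /ɜ/.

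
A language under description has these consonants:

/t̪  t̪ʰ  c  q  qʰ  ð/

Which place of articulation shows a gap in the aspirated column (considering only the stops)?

palatal

Plain: /t̪/ (dental), /c/ (palatal), /q/ (uvular).
Aspirated: /t̪ʰ/ (dental), /qʰ/ (uvular).
Every place of articulation has an aspirated member except palatal, where /cʰ/ would be expected.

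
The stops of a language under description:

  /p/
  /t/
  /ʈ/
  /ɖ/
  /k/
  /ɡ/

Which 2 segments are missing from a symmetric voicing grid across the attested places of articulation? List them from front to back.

place of articulation  voiceless  voiced  
bilabial          p         —       
alveolar          t         —       
retroflex         ʈ         ɖ       
velar             k         ɡ       
Gaps, from front to back: bilabial lacks voiced (/b/); alveolar lacks voiced (/d/).

/b/, /d/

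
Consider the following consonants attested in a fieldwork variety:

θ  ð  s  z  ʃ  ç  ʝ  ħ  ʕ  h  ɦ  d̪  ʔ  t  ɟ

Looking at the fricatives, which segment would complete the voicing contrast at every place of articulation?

/ʒ/

dental: voiceless /θ/, voiced /ð/.
alveolar: voiceless /s/, voiced /z/.
postalveolar: voiceless /ʃ/, voiced —.
palatal: voiceless /ç/, voiced /ʝ/.
pharyngeal: voiceless /ħ/, voiced /ʕ/.
glottal: voiceless /h/, voiced /ɦ/.
The postalveolar row has no voiced member, so the gap is the voiced postalveolar fricative /ʒ/.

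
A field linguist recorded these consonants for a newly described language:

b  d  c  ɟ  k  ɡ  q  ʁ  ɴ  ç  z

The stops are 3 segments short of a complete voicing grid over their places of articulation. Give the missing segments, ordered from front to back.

place of articulation  voiceless  voiced  
bilabial          —         b       
alveolar          —         d       
palatal           c         ɟ       
velar             k         ɡ       
uvular            q         —       
Gaps, from front to back: bilabial lacks voiceless (/p/); alveolar lacks voiceless (/t/); uvular lacks voiced (/ɢ/).

/p/, /t/, /ɢ/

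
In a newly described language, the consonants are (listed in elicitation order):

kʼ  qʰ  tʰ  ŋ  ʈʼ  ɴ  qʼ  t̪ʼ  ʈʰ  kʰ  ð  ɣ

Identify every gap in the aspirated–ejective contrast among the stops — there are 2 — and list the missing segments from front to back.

place of articulation  aspirated  ejective
dental            —         t̪ʼ     
alveolar          tʰ        —       
retroflex         ʈʰ        ʈʼ      
velar             kʰ        kʼ      
uvular            qʰ        qʼ      
Gaps, from front to back: dental lacks aspirated (/t̪ʰ/); alveolar lacks ejective (/tʼ/).

/t̪ʰ/, /tʼ/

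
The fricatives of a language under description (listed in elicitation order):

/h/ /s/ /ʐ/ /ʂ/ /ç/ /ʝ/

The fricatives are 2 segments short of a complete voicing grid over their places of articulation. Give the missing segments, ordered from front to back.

/z/, /ɦ/

Voiceless: /s/ (alveolar), /ʂ/ (retroflex), /ç/ (palatal), /h/ (glottal).
Voiced: /ʐ/ (retroflex), /ʝ/ (palatal).
Gaps, from front to back: alveolar lacks voiced (/z/); glottal lacks voiced (/ɦ/).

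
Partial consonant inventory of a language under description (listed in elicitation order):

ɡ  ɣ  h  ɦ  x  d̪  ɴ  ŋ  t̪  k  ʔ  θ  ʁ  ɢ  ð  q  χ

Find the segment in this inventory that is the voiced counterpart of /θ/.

/θ/ is a voiceless dental fricative.
The voiced counterpart is a voiced dental fricative — in this inventory, /ð/.

/ð/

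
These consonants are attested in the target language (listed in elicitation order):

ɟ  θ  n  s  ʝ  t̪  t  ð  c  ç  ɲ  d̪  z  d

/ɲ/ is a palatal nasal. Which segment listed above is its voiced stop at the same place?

/ɟ/

The voiced stop at the same place is a voiced palatal stop — in this inventory, /ɟ/.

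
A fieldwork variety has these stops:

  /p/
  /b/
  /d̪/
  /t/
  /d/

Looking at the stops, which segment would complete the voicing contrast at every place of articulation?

Voiceless: /p/ (bilabial), /t/ (alveolar).
Voiced: /b/ (bilabial), /d̪/ (dental), /d/ (alveolar).
The dental row has no voiceless member, so the gap is the voiceless dental stop /t̪/.

/t̪/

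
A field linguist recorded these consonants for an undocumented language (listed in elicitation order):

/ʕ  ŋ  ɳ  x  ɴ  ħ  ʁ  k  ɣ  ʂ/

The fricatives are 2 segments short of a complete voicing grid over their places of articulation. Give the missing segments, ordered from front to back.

/ʐ/, /χ/

retroflex: voiceless /ʂ/, voiced —.
velar: voiceless /x/, voiced /ɣ/.
uvular: voiceless —, voiced /ʁ/.
pharyngeal: voiceless /ħ/, voiced /ʕ/.
Gaps, from front to back: retroflex lacks voiced (/ʐ/); uvular lacks voiceless (/χ/).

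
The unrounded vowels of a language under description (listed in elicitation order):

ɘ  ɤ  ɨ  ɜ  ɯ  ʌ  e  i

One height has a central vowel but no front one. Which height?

height            front     central   back    
high              i         ɨ         ɯ       
high-mid          e         ɘ         ɤ       
low-mid           —         ɜ         ʌ       
Every height has a front member except low-mid, where /ɛ/ would be expected.

low-mid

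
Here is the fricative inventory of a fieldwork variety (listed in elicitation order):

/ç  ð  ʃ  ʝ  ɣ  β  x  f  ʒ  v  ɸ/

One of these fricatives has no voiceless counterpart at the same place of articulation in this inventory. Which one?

Bilabial: /ɸ/ ~ /β/
Labiodental: /f/ ~ /v/
Postalveolar: /ʃ/ ~ /ʒ/
Palatal: /ç/ ~ /ʝ/
Velar: /x/ ~ /ɣ/
Dental: only /ð/ (voiced); no voiceless partner.
So /ð/ is the unpaired segment.

/ð/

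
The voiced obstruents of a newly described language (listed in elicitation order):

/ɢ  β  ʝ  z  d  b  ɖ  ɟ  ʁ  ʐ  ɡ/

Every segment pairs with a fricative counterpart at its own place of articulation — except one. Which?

Bilabial: /b/ ~ /β/
Alveolar: /d/ ~ /z/
Retroflex: /ɖ/ ~ /ʐ/
Palatal: /ɟ/ ~ /ʝ/
Uvular: /ɢ/ ~ /ʁ/
Velar: only /ɡ/ (stop); no fricative partner.
So /ɡ/ is the unpaired segment.

/ɡ/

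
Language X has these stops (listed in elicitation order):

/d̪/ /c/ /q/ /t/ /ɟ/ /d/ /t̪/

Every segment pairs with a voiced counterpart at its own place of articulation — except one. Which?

Dental: /t̪/ ~ /d̪/
Alveolar: /t/ ~ /d/
Palatal: /c/ ~ /ɟ/
Uvular: only /q/ (voiceless); no voiced partner.
So /q/ is the unpaired segment.

/q/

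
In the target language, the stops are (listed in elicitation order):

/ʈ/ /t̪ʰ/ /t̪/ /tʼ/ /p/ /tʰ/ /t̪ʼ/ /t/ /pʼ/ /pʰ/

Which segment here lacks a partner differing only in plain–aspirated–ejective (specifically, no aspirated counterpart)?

/ʈ/

Bilabial: /p/ ~ /pʰ/ ~ /pʼ/
Dental: /t̪/ ~ /t̪ʰ/ ~ /t̪ʼ/
Alveolar: /t/ ~ /tʰ/ ~ /tʼ/
Retroflex: only /ʈ/ (plain); no aspirated partner.
So /ʈ/ is the unpaired segment.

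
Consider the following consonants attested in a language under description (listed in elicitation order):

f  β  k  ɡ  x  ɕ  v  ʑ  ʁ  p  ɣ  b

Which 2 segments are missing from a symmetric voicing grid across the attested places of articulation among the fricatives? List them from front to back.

/ɸ/, /χ/

Voiceless: /f/ (labiodental), /ɕ/ (alveolo-palatal), /x/ (velar).
Voiced: /β/ (bilabial), /v/ (labiodental), /ʑ/ (alveolo-palatal), /ɣ/ (velar), /ʁ/ (uvular).
Gaps, from front to back: bilabial lacks voiceless (/ɸ/); uvular lacks voiceless (/χ/).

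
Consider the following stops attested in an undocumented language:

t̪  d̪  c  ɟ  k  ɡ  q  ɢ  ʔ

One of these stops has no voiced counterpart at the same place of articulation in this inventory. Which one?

Dental: /t̪/ ~ /d̪/
Palatal: /c/ ~ /ɟ/
Velar: /k/ ~ /ɡ/
Uvular: /q/ ~ /ɢ/
Glottal: only /ʔ/ (voiceless); no voiced partner.
So /ʔ/ is the unpaired segment.

/ʔ/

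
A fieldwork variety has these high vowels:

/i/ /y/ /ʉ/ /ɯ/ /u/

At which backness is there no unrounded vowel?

Unrounded: /i/ (front), /ɯ/ (back).
Rounded: /y/ (front), /ʉ/ (central), /u/ (back).
Every backness has an unrounded member except central, where /ɨ/ would be expected.

central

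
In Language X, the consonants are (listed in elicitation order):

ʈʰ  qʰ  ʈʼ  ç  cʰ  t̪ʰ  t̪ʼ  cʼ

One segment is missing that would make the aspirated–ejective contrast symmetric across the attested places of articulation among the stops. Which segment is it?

/qʼ/

dental: aspirated /t̪ʰ/, ejective /t̪ʼ/.
retroflex: aspirated /ʈʰ/, ejective /ʈʼ/.
palatal: aspirated /cʰ/, ejective /cʼ/.
uvular: aspirated /qʰ/, ejective —.
The uvular row has no ejective member, so the gap is the ejective uvular stop /qʼ/.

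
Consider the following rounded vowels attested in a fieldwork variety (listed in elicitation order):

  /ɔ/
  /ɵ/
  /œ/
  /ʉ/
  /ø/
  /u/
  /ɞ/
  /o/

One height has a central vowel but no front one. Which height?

high

height            front     central   back    
high              —         ʉ         u       
high-mid          ø         ɵ         o       
low-mid           œ         ɞ         ɔ       
Every height has a front member except high, where /y/ would be expected.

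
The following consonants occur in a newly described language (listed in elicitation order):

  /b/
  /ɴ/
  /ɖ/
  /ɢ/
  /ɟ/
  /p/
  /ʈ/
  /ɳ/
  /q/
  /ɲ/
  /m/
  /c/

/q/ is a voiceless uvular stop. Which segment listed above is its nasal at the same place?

The nasal at the same place is an uvular nasal — in this inventory, /ɴ/.

/ɴ/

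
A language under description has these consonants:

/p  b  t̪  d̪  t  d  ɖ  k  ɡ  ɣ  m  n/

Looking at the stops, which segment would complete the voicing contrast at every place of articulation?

bilabial: voiceless /p/, voiced /b/.
dental: voiceless /t̪/, voiced /d̪/.
alveolar: voiceless /t/, voiced /d/.
retroflex: voiceless —, voiced /ɖ/.
velar: voiceless /k/, voiced /ɡ/.
The retroflex row has no voiceless member, so the gap is the voiceless retroflex stop /ʈ/.

/ʈ/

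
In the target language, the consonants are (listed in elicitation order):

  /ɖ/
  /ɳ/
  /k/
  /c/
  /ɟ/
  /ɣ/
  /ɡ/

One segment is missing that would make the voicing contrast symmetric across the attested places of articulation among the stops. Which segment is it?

/ʈ/

retroflex: voiceless —, voiced /ɖ/.
palatal: voiceless /c/, voiced /ɟ/.
velar: voiceless /k/, voiced /ɡ/.
The retroflex row has no voiceless member, so the gap is the voiceless retroflex stop /ʈ/.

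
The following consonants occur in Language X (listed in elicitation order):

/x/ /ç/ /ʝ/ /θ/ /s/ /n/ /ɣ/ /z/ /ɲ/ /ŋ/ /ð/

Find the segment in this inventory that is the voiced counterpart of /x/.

/ɣ/

/x/ is a voiceless velar fricative.
The voiced counterpart is a voiced velar fricative — in this inventory, /ɣ/.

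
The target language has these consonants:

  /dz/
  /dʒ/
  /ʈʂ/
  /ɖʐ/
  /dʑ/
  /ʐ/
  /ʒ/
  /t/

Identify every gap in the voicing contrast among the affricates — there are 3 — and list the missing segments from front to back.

/ts/, /tʃ/, /tɕ/

place of articulation  voiceless  voiced  
alveolar          —         dz      
postalveolar      —         dʒ      
retroflex         ʈʂ        ɖʐ      
alveolo-palatal   —         dʑ      
Gaps, from front to back: alveolar lacks voiceless (/ts/); postalveolar lacks voiceless (/tʃ/); alveolo-palatal lacks voiceless (/tɕ/).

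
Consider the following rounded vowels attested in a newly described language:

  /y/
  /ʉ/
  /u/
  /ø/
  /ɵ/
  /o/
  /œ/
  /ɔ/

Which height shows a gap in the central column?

high: front /y/, central /ʉ/, back /u/.
high-mid: front /ø/, central /ɵ/, back /o/.
low-mid: front /œ/, central —, back /ɔ/.
Every height has a central member except low-mid, where /ɞ/ would be expected.

low-mid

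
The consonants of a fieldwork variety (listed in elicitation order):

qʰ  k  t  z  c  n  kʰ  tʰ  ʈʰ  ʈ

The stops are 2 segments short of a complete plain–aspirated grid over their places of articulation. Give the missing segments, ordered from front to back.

/cʰ/, /q/

place of articulation  plain     aspirated
alveolar          t         tʰ      
retroflex         ʈ         ʈʰ      
palatal           c         —       
velar             k         kʰ      
uvular            —         qʰ      
Gaps, from front to back: palatal lacks aspirated (/cʰ/); uvular lacks plain (/q/).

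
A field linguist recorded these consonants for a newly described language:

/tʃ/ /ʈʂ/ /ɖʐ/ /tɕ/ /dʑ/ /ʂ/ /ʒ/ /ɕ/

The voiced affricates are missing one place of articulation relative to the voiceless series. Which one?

postalveolar

Voiceless: /tʃ/ (postalveolar), /ʈʂ/ (retroflex), /tɕ/ (alveolo-palatal).
Voiced: /ɖʐ/ (retroflex), /dʑ/ (alveolo-palatal).
Every place of articulation has a voiced member except postalveolar, where /dʒ/ would be expected.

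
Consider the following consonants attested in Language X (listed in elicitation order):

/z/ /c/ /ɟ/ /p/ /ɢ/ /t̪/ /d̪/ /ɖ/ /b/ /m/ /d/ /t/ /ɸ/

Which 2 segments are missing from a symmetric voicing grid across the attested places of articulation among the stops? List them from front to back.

Voiceless: /p/ (bilabial), /t̪/ (dental), /t/ (alveolar), /c/ (palatal).
Voiced: /b/ (bilabial), /d̪/ (dental), /d/ (alveolar), /ɖ/ (retroflex), /ɟ/ (palatal), /ɢ/ (uvular).
Gaps, from front to back: retroflex lacks voiceless (/ʈ/); uvular lacks voiceless (/q/).

/ʈ/, /q/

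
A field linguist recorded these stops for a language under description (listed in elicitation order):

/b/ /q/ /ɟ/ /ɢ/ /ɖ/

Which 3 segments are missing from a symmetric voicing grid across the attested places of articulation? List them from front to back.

place of articulation  voiceless  voiced  
bilabial          —         b       
retroflex         —         ɖ       
palatal           —         ɟ       
uvular            q         ɢ       
Gaps, from front to back: bilabial lacks voiceless (/p/); retroflex lacks voiceless (/ʈ/); palatal lacks voiceless (/c/).

/p/, /ʈ/, /c/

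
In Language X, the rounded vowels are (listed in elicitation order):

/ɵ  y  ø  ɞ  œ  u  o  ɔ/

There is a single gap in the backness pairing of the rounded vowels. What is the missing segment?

/ʉ/

high: front /y/, central —, back /u/.
high-mid: front /ø/, central /ɵ/, back /o/.
low-mid: front /œ/, central /ɞ/, back /ɔ/.
The high row has no central member, so the gap is the high central rounded vowel /ʉ/.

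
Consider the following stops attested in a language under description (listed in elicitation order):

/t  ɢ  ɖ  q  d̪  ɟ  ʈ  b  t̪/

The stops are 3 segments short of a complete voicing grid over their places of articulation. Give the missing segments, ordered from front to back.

place of articulation  voiceless  voiced  
bilabial          —         b       
dental            t̪        d̪      
alveolar          t         —       
retroflex         ʈ         ɖ       
palatal           —         ɟ       
uvular            q         ɢ       
Gaps, from front to back: bilabial lacks voiceless (/p/); alveolar lacks voiced (/d/); palatal lacks voiceless (/c/).

/p/, /d/, /c/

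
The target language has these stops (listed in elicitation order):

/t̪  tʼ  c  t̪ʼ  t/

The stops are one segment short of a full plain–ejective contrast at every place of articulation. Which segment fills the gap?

Plain: /t̪/ (dental), /t/ (alveolar), /c/ (palatal).
Ejective: /t̪ʼ/ (dental), /tʼ/ (alveolar).
The palatal row has no ejective member, so the gap is the ejective palatal stop /cʼ/.

/cʼ/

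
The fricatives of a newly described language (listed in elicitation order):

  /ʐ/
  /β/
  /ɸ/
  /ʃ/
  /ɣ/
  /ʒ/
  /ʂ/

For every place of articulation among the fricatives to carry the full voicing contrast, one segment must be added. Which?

/x/

place of articulation  voiceless  voiced  
bilabial          ɸ         β       
postalveolar      ʃ         ʒ       
retroflex         ʂ         ʐ       
velar             —         ɣ       
The velar row has no voiceless member, so the gap is the voiceless velar fricative /x/.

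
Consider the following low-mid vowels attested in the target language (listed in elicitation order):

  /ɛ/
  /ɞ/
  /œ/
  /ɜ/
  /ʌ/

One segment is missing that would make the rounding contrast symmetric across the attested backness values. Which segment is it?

/ɔ/

front: unrounded /ɛ/, rounded /œ/.
central: unrounded /ɜ/, rounded /ɞ/.
back: unrounded /ʌ/, rounded —.
The back row has no rounded member, so the gap is the back rounded vowel /ɔ/.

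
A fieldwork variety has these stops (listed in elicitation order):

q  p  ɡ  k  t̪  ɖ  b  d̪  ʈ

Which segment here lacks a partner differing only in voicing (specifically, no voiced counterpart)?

/q/

Bilabial: /p/ ~ /b/
Dental: /t̪/ ~ /d̪/
Retroflex: /ʈ/ ~ /ɖ/
Velar: /k/ ~ /ɡ/
Uvular: only /q/ (voiceless); no voiced partner.
So /q/ is the unpaired segment.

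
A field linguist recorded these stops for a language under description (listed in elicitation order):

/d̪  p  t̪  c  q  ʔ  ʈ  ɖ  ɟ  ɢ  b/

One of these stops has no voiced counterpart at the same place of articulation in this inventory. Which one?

Bilabial: /p/ ~ /b/
Dental: /t̪/ ~ /d̪/
Retroflex: /ʈ/ ~ /ɖ/
Palatal: /c/ ~ /ɟ/
Uvular: /q/ ~ /ɢ/
Glottal: only /ʔ/ (voiceless); no voiced partner.
So /ʔ/ is the unpaired segment.

/ʔ/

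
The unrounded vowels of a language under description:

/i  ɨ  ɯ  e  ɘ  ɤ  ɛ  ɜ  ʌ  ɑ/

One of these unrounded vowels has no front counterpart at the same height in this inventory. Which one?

/ɑ/

High: /i/ ~ /ɨ/ ~ /ɯ/
High-mid: /e/ ~ /ɘ/ ~ /ɤ/
Low-mid: /ɛ/ ~ /ɜ/ ~ /ʌ/
Low: only /ɑ/ (back); no front partner.
So /ɑ/ is the unpaired segment.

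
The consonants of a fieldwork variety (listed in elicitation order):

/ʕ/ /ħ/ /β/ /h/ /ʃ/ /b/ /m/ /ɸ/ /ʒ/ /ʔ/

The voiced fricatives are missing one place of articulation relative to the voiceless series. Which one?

Voiceless: /ɸ/ (bilabial), /ʃ/ (postalveolar), /ħ/ (pharyngeal), /h/ (glottal).
Voiced: /β/ (bilabial), /ʒ/ (postalveolar), /ʕ/ (pharyngeal).
Every place of articulation has a voiced member except glottal, where /ɦ/ would be expected.

glottal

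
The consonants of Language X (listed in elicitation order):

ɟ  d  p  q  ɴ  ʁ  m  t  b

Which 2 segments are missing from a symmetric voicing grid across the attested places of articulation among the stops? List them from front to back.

/c/, /ɢ/

bilabial: voiceless /p/, voiced /b/.
alveolar: voiceless /t/, voiced /d/.
palatal: voiceless —, voiced /ɟ/.
uvular: voiceless /q/, voiced —.
Gaps, from front to back: palatal lacks voiceless (/c/); uvular lacks voiced (/ɢ/).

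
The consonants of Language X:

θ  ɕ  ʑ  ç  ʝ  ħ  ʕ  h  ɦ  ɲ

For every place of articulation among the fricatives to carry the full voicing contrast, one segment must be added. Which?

/ð/

dental: voiceless /θ/, voiced —.
alveolo-palatal: voiceless /ɕ/, voiced /ʑ/.
palatal: voiceless /ç/, voiced /ʝ/.
pharyngeal: voiceless /ħ/, voiced /ʕ/.
glottal: voiceless /h/, voiced /ɦ/.
The dental row has no voiced member, so the gap is the voiced dental fricative /ð/.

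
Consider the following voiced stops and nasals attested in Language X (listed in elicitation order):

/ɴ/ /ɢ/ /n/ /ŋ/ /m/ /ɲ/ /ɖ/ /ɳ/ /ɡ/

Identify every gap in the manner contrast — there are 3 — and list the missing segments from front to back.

Oral stop: /ɖ/ (retroflex), /ɡ/ (velar), /ɢ/ (uvular).
Nasal: /m/ (bilabial), /n/ (alveolar), /ɳ/ (retroflex), /ɲ/ (palatal), /ŋ/ (velar), /ɴ/ (uvular).
Gaps, from front to back: bilabial lacks oral stop (/b/); alveolar lacks oral stop (/d/); palatal lacks oral stop (/ɟ/).

/b/, /d/, /ɟ/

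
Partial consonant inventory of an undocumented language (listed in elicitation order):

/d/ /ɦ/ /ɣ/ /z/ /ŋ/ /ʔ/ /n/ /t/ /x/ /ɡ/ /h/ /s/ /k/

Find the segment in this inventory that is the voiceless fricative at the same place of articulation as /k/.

/x/

/k/ is a voiceless velar stop.
The voiceless fricative at the same place is a voiceless velar fricative — in this inventory, /x/.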